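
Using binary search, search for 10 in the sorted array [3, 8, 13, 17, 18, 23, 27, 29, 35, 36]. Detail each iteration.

Binary search for 10 in [3, 8, 13, 17, 18, 23, 27, 29, 35, 36]:

lo=0, hi=9, mid=4, arr[mid]=18 -> 18 > 10, search left half
lo=0, hi=3, mid=1, arr[mid]=8 -> 8 < 10, search right half
lo=2, hi=3, mid=2, arr[mid]=13 -> 13 > 10, search left half
lo=2 > hi=1, target 10 not found

Binary search determines that 10 is not in the array after 3 comparisons. The search space was exhausted without finding the target.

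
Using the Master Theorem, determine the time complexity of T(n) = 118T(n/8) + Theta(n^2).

Master Theorem for T(n) = 118T(n/8) + O(n^2):

a = 118, b = 8, c = 2
log_b(a) = log_8(118) = 2.2942

Case 1: c = 2 < log_8(118) = 2.2942
T(n) = O(n^(log_8 118))

For T(n) = 118T(n/8) + O(n^2): log_8(118) = 2.2942. This is Case 1 of the Master Theorem (c < log_b(a), work dominated by leaves), giving O(n^(log_8 118)).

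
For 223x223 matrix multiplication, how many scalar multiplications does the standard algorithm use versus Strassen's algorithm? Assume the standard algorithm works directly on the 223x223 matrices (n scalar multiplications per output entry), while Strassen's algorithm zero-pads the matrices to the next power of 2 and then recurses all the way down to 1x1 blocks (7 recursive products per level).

Matrix multiplication for 223x223 matrices:

Strassen's algorithm requires power-of-2 dimensions. Pad 223x223 to 256x256 (next power of 2).

Standard algorithm: 223^3 = 11089567 multiplications
Strassen's algorithm: 7^(log2(256)) = 7^8 = 5764801 multiplications
Savings: 11089567 - 5764801 = 5324766 multiplications

Standard: 11089567 multiplications (223^3). Strassen: 5764801 multiplications (7^8, after padding to 256x256). Strassen reduces 8 recursive multiplications to 7 at each level.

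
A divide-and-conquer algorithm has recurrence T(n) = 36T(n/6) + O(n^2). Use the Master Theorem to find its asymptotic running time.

Master Theorem for T(n) = 36T(n/6) + O(n^2):

a = 36, b = 6, c = 2
log_b(a) = log_6(36) = 2.0000

Case 2: c = 2 = log_6(36) = 2.0000
T(n) = O(n^2 log n) = O(n^2 log n)

For T(n) = 36T(n/6) + O(n^2): log_6(36) = 2.0000. This is Case 2 of the Master Theorem (c = log_b(a), equal work at all levels), giving O(n^2 log n).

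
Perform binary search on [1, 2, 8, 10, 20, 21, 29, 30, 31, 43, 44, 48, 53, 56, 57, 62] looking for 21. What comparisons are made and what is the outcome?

Binary search for 21 in [1, 2, 8, 10, 20, 21, 29, 30, 31, 43, 44, 48, 53, 56, 57, 62]:

lo=0, hi=15, mid=7, arr[mid]=30 -> 30 > 21, search left half
lo=0, hi=6, mid=3, arr[mid]=10 -> 10 < 21, search right half
lo=4, hi=6, mid=5, arr[mid]=21 -> Found target at index 5!

Binary search finds 21 at index 5 after 3 comparisons. The search repeatedly halves the search space by comparing with the middle element.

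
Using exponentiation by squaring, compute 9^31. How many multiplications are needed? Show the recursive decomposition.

Computing 9^31 by squaring (build up from 9^1; each line after the first costs one multiplication):

9^1 = 9
9^2 = (9^1)^2 = 9^2 = 81
9^3 = 9 * 9^2 = 9 * 81 = 729
9^6 = (9^3)^2 = 729^2 = 531441
9^7 = 9 * 9^6 = 9 * 531441 = 4782969
9^14 = (9^7)^2 = 4782969^2 = 22876792454961
9^15 = 9 * 9^14 = 9 * 22876792454961 = 205891132094649
9^30 = (9^15)^2 = 205891132094649^2 = 42391158275216203514294433201
9^31 = 9 * 9^30 = 9 * 42391158275216203514294433201 = 381520424476945831628649898809

Result: 381520424476945831628649898809
Multiplications needed: 8 (8 lines after 9^1)

9^31 = 381520424476945831628649898809. Using exponentiation by squaring, this requires 8 multiplications. The key idea: if the exponent is even, square the half-power; if odd, multiply by the base once.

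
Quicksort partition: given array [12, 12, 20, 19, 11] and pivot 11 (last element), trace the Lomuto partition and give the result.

Lomuto partition with pivot = 11:

Initial array: [12, 12, 20, 19, 11]

arr[0]=12 > 11: no swap
arr[1]=12 > 11: no swap
arr[2]=20 > 11: no swap
arr[3]=19 > 11: no swap

Place pivot at position 0: [11, 12, 20, 19, 12]
Pivot position: 0

After partitioning with pivot 11, the array becomes [11, 12, 20, 19, 12]. The pivot is placed at index 0. All elements to the left of the pivot are <= 11, and all elements to the right are > 11.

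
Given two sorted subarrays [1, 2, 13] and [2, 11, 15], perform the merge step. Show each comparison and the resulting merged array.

Merging process:

Compare 1 vs 2: take 1 from left. Merged: [1]
Compare 2 vs 2: take 2 from left. Merged: [1, 2]
Compare 13 vs 2: take 2 from right. Merged: [1, 2, 2]
Compare 13 vs 11: take 11 from right. Merged: [1, 2, 2, 11]
Compare 13 vs 15: take 13 from left. Merged: [1, 2, 2, 11, 13]
Append remaining from right: [15]. Merged: [1, 2, 2, 11, 13, 15]

Final merged array: [1, 2, 2, 11, 13, 15]
Total comparisons: 5

The merged array is [1, 2, 2, 11, 13, 15], requiring 5 comparisons. The merge step runs in O(n) time where n is the total number of elements.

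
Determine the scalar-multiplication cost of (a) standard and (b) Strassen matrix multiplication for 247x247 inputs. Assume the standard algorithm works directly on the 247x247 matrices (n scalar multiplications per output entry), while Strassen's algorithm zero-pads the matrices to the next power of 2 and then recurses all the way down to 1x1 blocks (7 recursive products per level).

Matrix multiplication for 247x247 matrices:

Strassen's algorithm requires power-of-2 dimensions. Pad 247x247 to 256x256 (next power of 2).

Standard algorithm: 247^3 = 15069223 multiplications
Strassen's algorithm: 7^(log2(256)) = 7^8 = 5764801 multiplications
Savings: 15069223 - 5764801 = 9304422 multiplications

Standard: 15069223 multiplications (247^3). Strassen: 5764801 multiplications (7^8, after padding to 256x256). Strassen reduces 8 recursive multiplications to 7 at each level.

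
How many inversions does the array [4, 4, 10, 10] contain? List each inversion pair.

Finding inversions in [4, 4, 10, 10]:


Total inversions: 0

The array has 0 inversions. It is already sorted.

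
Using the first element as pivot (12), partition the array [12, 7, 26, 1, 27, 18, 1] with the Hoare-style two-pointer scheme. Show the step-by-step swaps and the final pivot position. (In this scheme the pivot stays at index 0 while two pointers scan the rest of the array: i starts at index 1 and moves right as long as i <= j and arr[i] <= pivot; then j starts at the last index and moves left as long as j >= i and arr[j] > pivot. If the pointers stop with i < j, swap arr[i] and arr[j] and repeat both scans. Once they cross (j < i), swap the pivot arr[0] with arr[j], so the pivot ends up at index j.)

Hoare-style two-pointer partition with pivot = 12:

Initial array: [12, 7, 26, 1, 27, 18, 1]

Pointers start at i = 1, j = 6.
i stops at index 2 (arr[2]=26 > 12), j stops at index 6 (arr[6]=1 <= 12): swap arr[2] and arr[6], array becomes [12, 7, 1, 1, 27, 18, 26]
i ends at 4, j ends at 3: the pointers have crossed (j < i), so scanning stops.

Swap pivot arr[0] with arr[3] to place pivot at position 3: [1, 7, 1, 12, 27, 18, 26]
Pivot position: 3

After partitioning with pivot 12, the array becomes [1, 7, 1, 12, 27, 18, 26]. The pivot is placed at index 3. All elements to the left of the pivot are <= 12, and all elements to the right are > 12.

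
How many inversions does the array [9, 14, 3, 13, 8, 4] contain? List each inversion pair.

Finding inversions in [9, 14, 3, 13, 8, 4]:

(0, 2): arr[0]=9 > arr[2]=3
(0, 4): arr[0]=9 > arr[4]=8
(0, 5): arr[0]=9 > arr[5]=4
(1, 2): arr[1]=14 > arr[2]=3
(1, 3): arr[1]=14 > arr[3]=13
(1, 4): arr[1]=14 > arr[4]=8
(1, 5): arr[1]=14 > arr[5]=4
(3, 4): arr[3]=13 > arr[4]=8
(3, 5): arr[3]=13 > arr[5]=4
(4, 5): arr[4]=8 > arr[5]=4

Total inversions: 10

The array has 10 inversion(s): (0,2), (0,4), (0,5), (1,2), (1,3), (1,4), (1,5), (3,4), (3,5), (4,5). Each pair (i,j) satisfies i < j and arr[i] > arr[j].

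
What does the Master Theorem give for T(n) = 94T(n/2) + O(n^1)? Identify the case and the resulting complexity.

Master Theorem for T(n) = 94T(n/2) + O(n^1):

a = 94, b = 2, c = 1
log_b(a) = log_2(94) = 6.5546

Case 1: c = 1 < log_2(94) = 6.5546
T(n) = O(n^(log_2 94))

For T(n) = 94T(n/2) + O(n^1): log_2(94) = 6.5546. This is Case 1 of the Master Theorem (c < log_b(a), work dominated by leaves), giving O(n^(log_2 94)).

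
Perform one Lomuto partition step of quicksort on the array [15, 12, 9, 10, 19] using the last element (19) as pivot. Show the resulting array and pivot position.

Lomuto partition with pivot = 19:

Initial array: [15, 12, 9, 10, 19]

arr[0]=15 <= 19: swap with position 0, array becomes [15, 12, 9, 10, 19]
arr[1]=12 <= 19: swap with position 1, array becomes [15, 12, 9, 10, 19]
arr[2]=9 <= 19: swap with position 2, array becomes [15, 12, 9, 10, 19]
arr[3]=10 <= 19: swap with position 3, array becomes [15, 12, 9, 10, 19]

Place pivot at position 4: [15, 12, 9, 10, 19]
Pivot position: 4

After partitioning with pivot 19, the array becomes [15, 12, 9, 10, 19]. The pivot is placed at index 4. All elements to the left of the pivot are <= 19, and all elements to the right are > 19.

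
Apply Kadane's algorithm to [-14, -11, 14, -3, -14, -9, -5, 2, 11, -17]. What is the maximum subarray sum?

Using Kadane's algorithm on [-14, -11, 14, -3, -14, -9, -5, 2, 11, -17]:

Scanning through the array:
Position 1 (value -11): max_ending_here = -11, max_so_far = -11
Position 2 (value 14): max_ending_here = 14, max_so_far = 14
Position 3 (value -3): max_ending_here = 11, max_so_far = 14
Position 4 (value -14): max_ending_here = -3, max_so_far = 14
Position 5 (value -9): max_ending_here = -9, max_so_far = 14
Position 6 (value -5): max_ending_here = -5, max_so_far = 14
Position 7 (value 2): max_ending_here = 2, max_so_far = 14
Position 8 (value 11): max_ending_here = 13, max_so_far = 14
Position 9 (value -17): max_ending_here = -4, max_so_far = 14

Maximum subarray: [14]
Maximum sum: 14

The maximum subarray is [14] with sum 14. This subarray runs from index 2 to index 2.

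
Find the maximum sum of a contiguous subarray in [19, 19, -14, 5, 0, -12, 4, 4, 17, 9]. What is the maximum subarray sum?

Using Kadane's algorithm on [19, 19, -14, 5, 0, -12, 4, 4, 17, 9]:

Scanning through the array:
Position 1 (value 19): max_ending_here = 38, max_so_far = 38
Position 2 (value -14): max_ending_here = 24, max_so_far = 38
Position 3 (value 5): max_ending_here = 29, max_so_far = 38
Position 4 (value 0): max_ending_here = 29, max_so_far = 38
Position 5 (value -12): max_ending_here = 17, max_so_far = 38
Position 6 (value 4): max_ending_here = 21, max_so_far = 38
Position 7 (value 4): max_ending_here = 25, max_so_far = 38
Position 8 (value 17): max_ending_here = 42, max_so_far = 42
Position 9 (value 9): max_ending_here = 51, max_so_far = 51

Maximum subarray: [19, 19, -14, 5, 0, -12, 4, 4, 17, 9]
Maximum sum: 51

The maximum subarray is [19, 19, -14, 5, 0, -12, 4, 4, 17, 9] with sum 51. This subarray runs from index 0 to index 9.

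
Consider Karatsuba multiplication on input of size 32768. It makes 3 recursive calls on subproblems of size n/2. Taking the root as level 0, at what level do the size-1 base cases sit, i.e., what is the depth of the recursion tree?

For divide and conquer with division factor 2:

Problem sizes at each level:
Level 0: 32768
Level 1: 16384
Level 2: 8192
Level 3: 4096
Level 4: 2048
Level 5: 1024
Level 6: 512
Level 7: 256
Level 8: 128
Level 9: 64
Level 10: 32
Level 11: 16
Level 12: 8
Level 13: 4
Level 14: 2
Level 15: 1

The root is level 0 and the size-1 base case is level 15 (the tree spans levels 0 through 15, i.e. 16 levels counting the root), so the depth is the number of divisions: log_2(32768) = 15

The recursion tree depth is log_2(32768) = 15. At each level, the problem size is divided by 2, so it takes 15 divisions to reduce to a base case of size 1. The algorithm makes 3 recursive calls at each level.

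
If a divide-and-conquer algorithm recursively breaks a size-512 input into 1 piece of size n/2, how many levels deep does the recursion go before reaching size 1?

For divide and conquer with division factor 2:

Problem sizes at each level:
Level 0: 512
Level 1: 256
Level 2: 128
Level 3: 64
Level 4: 32
Level 5: 16
Level 6: 8
Level 7: 4
Level 8: 2
Level 9: 1

The root is level 0 and the size-1 base case is level 9 (the tree spans levels 0 through 9, i.e. 10 levels counting the root), so the depth is the number of divisions: log_2(512) = 9

The recursion tree depth is log_2(512) = 9. At each level, the problem size is divided by 2, so it takes 9 divisions to reduce to a base case of size 1. The algorithm makes 1 recursive call at each level.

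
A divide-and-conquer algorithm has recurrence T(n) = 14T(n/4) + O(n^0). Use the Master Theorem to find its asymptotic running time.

Master Theorem for T(n) = 14T(n/4) + O(n^0):

a = 14, b = 4, c = 0
log_b(a) = log_4(14) = 1.9037

Case 1: c = 0 < log_4(14) = 1.9037
T(n) = O(n^(log_4 14))

For T(n) = 14T(n/4) + O(n^0): log_4(14) = 1.9037. This is Case 1 of the Master Theorem (c < log_b(a), work dominated by leaves), giving O(n^(log_4 14)).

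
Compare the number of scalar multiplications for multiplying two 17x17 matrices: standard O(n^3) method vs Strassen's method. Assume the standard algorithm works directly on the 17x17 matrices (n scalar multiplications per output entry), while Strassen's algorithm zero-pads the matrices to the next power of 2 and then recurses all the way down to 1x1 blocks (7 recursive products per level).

Matrix multiplication for 17x17 matrices:

Strassen's algorithm requires power-of-2 dimensions. Pad 17x17 to 32x32 (next power of 2).

Standard algorithm: 17^3 = 4913 multiplications
Strassen's algorithm: 7^(log2(32)) = 7^5 = 16807 multiplications
Difference: 4913 - 16807 = -11894 (Strassen uses MORE here due to padding overhead — for small or just-over-power-of-2 n, padding can outweigh the per-level savings)

Standard: 4913 multiplications (17^3). Strassen: 16807 multiplications (7^5, after padding to 32x32). Strassen reduces 8 recursive multiplications to 7 at each level.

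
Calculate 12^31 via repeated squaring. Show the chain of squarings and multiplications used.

Computing 12^31 by squaring (build up from 12^1; each line after the first costs one multiplication):

12^1 = 12
12^2 = (12^1)^2 = 12^2 = 144
12^3 = 12 * 12^2 = 12 * 144 = 1728
12^6 = (12^3)^2 = 1728^2 = 2985984
12^7 = 12 * 12^6 = 12 * 2985984 = 35831808
12^14 = (12^7)^2 = 35831808^2 = 1283918464548864
12^15 = 12 * 12^14 = 12 * 1283918464548864 = 15407021574586368
12^30 = (12^15)^2 = 15407021574586368^2 = 237376313799769806328950291431424
12^31 = 12 * 12^30 = 12 * 237376313799769806328950291431424 = 2848515765597237675947403497177088

Result: 2848515765597237675947403497177088
Multiplications needed: 8 (8 lines after 12^1)

12^31 = 2848515765597237675947403497177088. Using exponentiation by squaring, this requires 8 multiplications. The key idea: if the exponent is even, square the half-power; if odd, multiply by the base once.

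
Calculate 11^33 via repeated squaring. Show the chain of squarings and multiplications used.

Computing 11^33 by squaring (build up from 11^1; each line after the first costs one multiplication):

11^1 = 11
11^2 = (11^1)^2 = 11^2 = 121
11^4 = (11^2)^2 = 121^2 = 14641
11^8 = (11^4)^2 = 14641^2 = 214358881
11^16 = (11^8)^2 = 214358881^2 = 45949729863572161
11^32 = (11^16)^2 = 45949729863572161^2 = 2111377674535255285545615254209921
11^33 = 11 * 11^32 = 11 * 2111377674535255285545615254209921 = 23225154419887808141001767796309131

Result: 23225154419887808141001767796309131
Multiplications needed: 6 (6 lines after 11^1)

11^33 = 23225154419887808141001767796309131. Using exponentiation by squaring, this requires 6 multiplications. The key idea: if the exponent is even, square the half-power; if odd, multiply by the base once.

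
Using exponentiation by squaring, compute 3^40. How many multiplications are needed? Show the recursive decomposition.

Computing 3^40 by squaring (build up from 3^1; each line after the first costs one multiplication):

3^1 = 3
3^2 = (3^1)^2 = 3^2 = 9
3^4 = (3^2)^2 = 9^2 = 81
3^5 = 3 * 3^4 = 3 * 81 = 243
3^10 = (3^5)^2 = 243^2 = 59049
3^20 = (3^10)^2 = 59049^2 = 3486784401
3^40 = (3^20)^2 = 3486784401^2 = 12157665459056928801

Result: 12157665459056928801
Multiplications needed: 6 (6 lines after 3^1)

3^40 = 12157665459056928801. Using exponentiation by squaring, this requires 6 multiplications. The key idea: if the exponent is even, square the half-power; if odd, multiply by the base once.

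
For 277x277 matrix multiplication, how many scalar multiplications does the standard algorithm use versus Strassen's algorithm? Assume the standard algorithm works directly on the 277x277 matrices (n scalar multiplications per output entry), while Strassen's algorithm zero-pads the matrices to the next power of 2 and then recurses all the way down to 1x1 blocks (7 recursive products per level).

Matrix multiplication for 277x277 matrices:

Strassen's algorithm requires power-of-2 dimensions. Pad 277x277 to 512x512 (next power of 2).

Standard algorithm: 277^3 = 21253933 multiplications
Strassen's algorithm: 7^(log2(512)) = 7^9 = 40353607 multiplications
Difference: 21253933 - 40353607 = -19099674 (Strassen uses MORE here due to padding overhead — for small or just-over-power-of-2 n, padding can outweigh the per-level savings)

Standard: 21253933 multiplications (277^3). Strassen: 40353607 multiplications (7^9, after padding to 512x512). Strassen reduces 8 recursive multiplications to 7 at each level.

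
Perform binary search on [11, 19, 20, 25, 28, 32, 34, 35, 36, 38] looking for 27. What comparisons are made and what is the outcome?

Binary search for 27 in [11, 19, 20, 25, 28, 32, 34, 35, 36, 38]:

lo=0, hi=9, mid=4, arr[mid]=28 -> 28 > 27, search left half
lo=0, hi=3, mid=1, arr[mid]=19 -> 19 < 27, search right half
lo=2, hi=3, mid=2, arr[mid]=20 -> 20 < 27, search right half
lo=3, hi=3, mid=3, arr[mid]=25 -> 25 < 27, search right half
lo=4 > hi=3, target 27 not found

Binary search determines that 27 is not in the array after 4 comparisons. The search space was exhausted without finding the target.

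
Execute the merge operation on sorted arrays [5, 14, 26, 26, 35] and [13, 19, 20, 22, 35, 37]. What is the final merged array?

Merging process:

Compare 5 vs 13: take 5 from left. Merged: [5]
Compare 14 vs 13: take 13 from right. Merged: [5, 13]
Compare 14 vs 19: take 14 from left. Merged: [5, 13, 14]
Compare 26 vs 19: take 19 from right. Merged: [5, 13, 14, 19]
Compare 26 vs 20: take 20 from right. Merged: [5, 13, 14, 19, 20]
Compare 26 vs 22: take 22 from right. Merged: [5, 13, 14, 19, 20, 22]
Compare 26 vs 35: take 26 from left. Merged: [5, 13, 14, 19, 20, 22, 26]
Compare 26 vs 35: take 26 from left. Merged: [5, 13, 14, 19, 20, 22, 26, 26]
Compare 35 vs 35: take 35 from left. Merged: [5, 13, 14, 19, 20, 22, 26, 26, 35]
Append remaining from right: [35, 37]. Merged: [5, 13, 14, 19, 20, 22, 26, 26, 35, 35, 37]

Final merged array: [5, 13, 14, 19, 20, 22, 26, 26, 35, 35, 37]
Total comparisons: 9

The merged array is [5, 13, 14, 19, 20, 22, 26, 26, 35, 35, 37], requiring 9 comparisons. The merge step runs in O(n) time where n is the total number of elements.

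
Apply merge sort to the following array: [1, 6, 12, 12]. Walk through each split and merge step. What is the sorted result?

Merge sort trace:

Split: [1, 6, 12, 12] -> [1, 6] and [12, 12]
  Split: [1, 6] -> [1] and [6]
  Merge: [1] + [6] -> [1, 6]
  Split: [12, 12] -> [12] and [12]
  Merge: [12] + [12] -> [12, 12]
Merge: [1, 6] + [12, 12] -> [1, 6, 12, 12]

Final sorted array: [1, 6, 12, 12]

The merge sort proceeds by recursively splitting the array and merging sorted halves.
After all merges, the sorted array is [1, 6, 12, 12].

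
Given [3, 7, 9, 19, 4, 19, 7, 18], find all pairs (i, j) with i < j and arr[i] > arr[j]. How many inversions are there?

Finding inversions in [3, 7, 9, 19, 4, 19, 7, 18]:

(1, 4): arr[1]=7 > arr[4]=4
(2, 4): arr[2]=9 > arr[4]=4
(2, 6): arr[2]=9 > arr[6]=7
(3, 4): arr[3]=19 > arr[4]=4
(3, 6): arr[3]=19 > arr[6]=7
(3, 7): arr[3]=19 > arr[7]=18
(5, 6): arr[5]=19 > arr[6]=7
(5, 7): arr[5]=19 > arr[7]=18

Total inversions: 8

The array has 8 inversion(s): (1,4), (2,4), (2,6), (3,4), (3,6), (3,7), (5,6), (5,7). Each pair (i,j) satisfies i < j and arr[i] > arr[j].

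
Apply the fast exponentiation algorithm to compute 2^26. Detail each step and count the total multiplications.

Computing 2^26 by squaring (build up from 2^1; each line after the first costs one multiplication):

2^1 = 2
2^2 = (2^1)^2 = 2^2 = 4
2^3 = 2 * 2^2 = 2 * 4 = 8
2^6 = (2^3)^2 = 8^2 = 64
2^12 = (2^6)^2 = 64^2 = 4096
2^13 = 2 * 2^12 = 2 * 4096 = 8192
2^26 = (2^13)^2 = 8192^2 = 67108864

Result: 67108864
Multiplications needed: 6 (6 lines after 2^1)

2^26 = 67108864. Using exponentiation by squaring, this requires 6 multiplications. The key idea: if the exponent is even, square the half-power; if odd, multiply by the base once.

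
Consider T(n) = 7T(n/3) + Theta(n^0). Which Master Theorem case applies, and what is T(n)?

Master Theorem for T(n) = 7T(n/3) + O(n^0):

a = 7, b = 3, c = 0
log_b(a) = log_3(7) = 1.7712

Case 1: c = 0 < log_3(7) = 1.7712
T(n) = O(n^(log_3 7))

For T(n) = 7T(n/3) + O(n^0): log_3(7) = 1.7712. This is Case 1 of the Master Theorem (c < log_b(a), work dominated by leaves), giving O(n^(log_3 7)).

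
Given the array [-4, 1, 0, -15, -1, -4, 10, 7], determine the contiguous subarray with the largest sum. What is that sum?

Using Kadane's algorithm on [-4, 1, 0, -15, -1, -4, 10, 7]:

Scanning through the array:
Position 1 (value 1): max_ending_here = 1, max_so_far = 1
Position 2 (value 0): max_ending_here = 1, max_so_far = 1
Position 3 (value -15): max_ending_here = -14, max_so_far = 1
Position 4 (value -1): max_ending_here = -1, max_so_far = 1
Position 5 (value -4): max_ending_here = -4, max_so_far = 1
Position 6 (value 10): max_ending_here = 10, max_so_far = 10
Position 7 (value 7): max_ending_here = 17, max_so_far = 17

Maximum subarray: [10, 7]
Maximum sum: 17

The maximum subarray is [10, 7] with sum 17. This subarray runs from index 6 to index 7.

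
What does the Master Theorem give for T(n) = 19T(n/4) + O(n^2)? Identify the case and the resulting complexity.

Master Theorem for T(n) = 19T(n/4) + O(n^2):

a = 19, b = 4, c = 2
log_b(a) = log_4(19) = 2.1240

Case 1: c = 2 < log_4(19) = 2.1240
T(n) = O(n^(log_4 19))

For T(n) = 19T(n/4) + O(n^2): log_4(19) = 2.1240. This is Case 1 of the Master Theorem (c < log_b(a), work dominated by leaves), giving O(n^(log_4 19)).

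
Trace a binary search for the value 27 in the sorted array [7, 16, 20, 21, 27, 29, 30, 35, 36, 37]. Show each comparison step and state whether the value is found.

Binary search for 27 in [7, 16, 20, 21, 27, 29, 30, 35, 36, 37]:

lo=0, hi=9, mid=4, arr[mid]=27 -> Found target at index 4!

Binary search finds 27 at index 4 after 1 comparisons. The search repeatedly halves the search space by comparing with the middle element.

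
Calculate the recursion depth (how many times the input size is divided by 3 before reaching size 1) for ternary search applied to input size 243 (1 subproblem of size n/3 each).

For divide and conquer with division factor 3:

Problem sizes at each level:
Level 0: 243
Level 1: 81
Level 2: 27
Level 3: 9
Level 4: 3
Level 5: 1

The root is level 0 and the size-1 base case is level 5 (the tree spans levels 0 through 5, i.e. 6 levels counting the root), so the depth is the number of divisions: log_3(243) = 5

The recursion tree depth is log_3(243) = 5. At each level, the problem size is divided by 3, so it takes 5 divisions to reduce to a base case of size 1. The algorithm makes 1 recursive call at each level.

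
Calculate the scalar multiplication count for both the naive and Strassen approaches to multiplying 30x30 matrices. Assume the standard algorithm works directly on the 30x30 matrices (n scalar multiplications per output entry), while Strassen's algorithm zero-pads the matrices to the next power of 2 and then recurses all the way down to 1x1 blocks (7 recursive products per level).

Matrix multiplication for 30x30 matrices:

Strassen's algorithm requires power-of-2 dimensions. Pad 30x30 to 32x32 (next power of 2).

Standard algorithm: 30^3 = 27000 multiplications
Strassen's algorithm: 7^(log2(32)) = 7^5 = 16807 multiplications
Savings: 27000 - 16807 = 10193 multiplications

Standard: 27000 multiplications (30^3). Strassen: 16807 multiplications (7^5, after padding to 32x32). Strassen reduces 8 recursive multiplications to 7 at each level.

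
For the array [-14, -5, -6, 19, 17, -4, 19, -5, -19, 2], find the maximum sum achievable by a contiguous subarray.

Using Kadane's algorithm on [-14, -5, -6, 19, 17, -4, 19, -5, -19, 2]:

Scanning through the array:
Position 1 (value -5): max_ending_here = -5, max_so_far = -5
Position 2 (value -6): max_ending_here = -6, max_so_far = -5
Position 3 (value 19): max_ending_here = 19, max_so_far = 19
Position 4 (value 17): max_ending_here = 36, max_so_far = 36
Position 5 (value -4): max_ending_here = 32, max_so_far = 36
Position 6 (value 19): max_ending_here = 51, max_so_far = 51
Position 7 (value -5): max_ending_here = 46, max_so_far = 51
Position 8 (value -19): max_ending_here = 27, max_so_far = 51
Position 9 (value 2): max_ending_here = 29, max_so_far = 51

Maximum subarray: [19, 17, -4, 19]
Maximum sum: 51

The maximum subarray is [19, 17, -4, 19] with sum 51. This subarray runs from index 3 to index 6.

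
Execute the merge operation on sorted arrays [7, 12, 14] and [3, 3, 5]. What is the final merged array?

Merging process:

Compare 7 vs 3: take 3 from right. Merged: [3]
Compare 7 vs 3: take 3 from right. Merged: [3, 3]
Compare 7 vs 5: take 5 from right. Merged: [3, 3, 5]
Append remaining from left: [7, 12, 14]. Merged: [3, 3, 5, 7, 12, 14]

Final merged array: [3, 3, 5, 7, 12, 14]
Total comparisons: 3

The merged array is [3, 3, 5, 7, 12, 14], requiring 3 comparisons. The merge step runs in O(n) time where n is the total number of elements.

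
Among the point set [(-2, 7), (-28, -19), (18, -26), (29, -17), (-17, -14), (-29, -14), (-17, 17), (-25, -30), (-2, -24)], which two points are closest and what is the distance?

Computing all pairwise distances among 9 points:

d((-2, 7), (-28, -19)) = 36.7696
d((-2, 7), (18, -26)) = 38.5876
d((-2, 7), (29, -17)) = 39.2046
d((-2, 7), (-17, -14)) = 25.807
d((-2, 7), (-29, -14)) = 34.2053
d((-2, 7), (-17, 17)) = 18.0278
d((-2, 7), (-25, -30)) = 43.566
d((-2, 7), (-2, -24)) = 31.0
d((-28, -19), (18, -26)) = 46.5296
d((-28, -19), (29, -17)) = 57.0351
d((-28, -19), (-17, -14)) = 12.083
d((-28, -19), (-29, -14)) = 5.099 <-- minimum
d((-28, -19), (-17, 17)) = 37.6431
d((-28, -19), (-25, -30)) = 11.4018
d((-28, -19), (-2, -24)) = 26.4764
d((18, -26), (29, -17)) = 14.2127
d((18, -26), (-17, -14)) = 37.0
d((18, -26), (-29, -14)) = 48.5077
d((18, -26), (-17, 17)) = 55.4437
d((18, -26), (-25, -30)) = 43.1856
d((18, -26), (-2, -24)) = 20.0998
d((29, -17), (-17, -14)) = 46.0977
d((29, -17), (-29, -14)) = 58.0775
d((29, -17), (-17, 17)) = 57.2014
d((29, -17), (-25, -30)) = 55.5428
d((29, -17), (-2, -24)) = 31.7805
d((-17, -14), (-29, -14)) = 12.0
d((-17, -14), (-17, 17)) = 31.0
d((-17, -14), (-25, -30)) = 17.8885
d((-17, -14), (-2, -24)) = 18.0278
d((-29, -14), (-17, 17)) = 33.2415
d((-29, -14), (-25, -30)) = 16.4924
d((-29, -14), (-2, -24)) = 28.7924
d((-17, 17), (-25, -30)) = 47.676
d((-17, 17), (-2, -24)) = 43.6578
d((-25, -30), (-2, -24)) = 23.7697

Closest pair: (-28, -19) and (-29, -14) with distance 5.099

The closest pair is (-28, -19) and (-29, -14) with Euclidean distance 5.099. For 9 points, brute-force pairwise comparison is shown above. For large n, the divide-and-conquer algorithm (sort by x, recurse on halves, check the dividing strip) achieves O(n log n).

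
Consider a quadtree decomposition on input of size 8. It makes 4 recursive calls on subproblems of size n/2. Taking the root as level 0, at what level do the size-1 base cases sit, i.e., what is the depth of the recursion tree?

For divide and conquer with division factor 2:

Problem sizes at each level:
Level 0: 8
Level 1: 4
Level 2: 2
Level 3: 1

The root is level 0 and the size-1 base case is level 3 (the tree spans levels 0 through 3, i.e. 4 levels counting the root), so the depth is the number of divisions: log_2(8) = 3

The recursion tree depth is log_2(8) = 3. At each level, the problem size is divided by 2, so it takes 3 divisions to reduce to a base case of size 1. The algorithm makes 4 recursive calls at each level.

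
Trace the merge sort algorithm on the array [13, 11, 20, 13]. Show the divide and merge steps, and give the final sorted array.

Merge sort trace:

Split: [13, 11, 20, 13] -> [13, 11] and [20, 13]
  Split: [13, 11] -> [13] and [11]
  Merge: [13] + [11] -> [11, 13]
  Split: [20, 13] -> [20] and [13]
  Merge: [20] + [13] -> [13, 20]
Merge: [11, 13] + [13, 20] -> [11, 13, 13, 20]

Final sorted array: [11, 13, 13, 20]

The merge sort proceeds by recursively splitting the array and merging sorted halves.
After all merges, the sorted array is [11, 13, 13, 20].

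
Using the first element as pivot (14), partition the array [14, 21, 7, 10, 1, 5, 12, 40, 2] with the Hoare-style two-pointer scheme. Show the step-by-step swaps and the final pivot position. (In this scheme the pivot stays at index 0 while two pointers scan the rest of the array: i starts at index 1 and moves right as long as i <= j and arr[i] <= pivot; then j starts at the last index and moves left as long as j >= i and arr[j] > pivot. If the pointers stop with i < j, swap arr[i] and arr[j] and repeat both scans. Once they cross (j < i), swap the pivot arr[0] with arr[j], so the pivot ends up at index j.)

Hoare-style two-pointer partition with pivot = 14:

Initial array: [14, 21, 7, 10, 1, 5, 12, 40, 2]

Pointers start at i = 1, j = 8.
i stops at index 1 (arr[1]=21 > 14), j stops at index 8 (arr[8]=2 <= 14): swap arr[1] and arr[8], array becomes [14, 2, 7, 10, 1, 5, 12, 40, 21]
i ends at 7, j ends at 6: the pointers have crossed (j < i), so scanning stops.

Swap pivot arr[0] with arr[6] to place pivot at position 6: [12, 2, 7, 10, 1, 5, 14, 40, 21]
Pivot position: 6

After partitioning with pivot 14, the array becomes [12, 2, 7, 10, 1, 5, 14, 40, 21]. The pivot is placed at index 6. All elements to the left of the pivot are <= 14, and all elements to the right are > 14.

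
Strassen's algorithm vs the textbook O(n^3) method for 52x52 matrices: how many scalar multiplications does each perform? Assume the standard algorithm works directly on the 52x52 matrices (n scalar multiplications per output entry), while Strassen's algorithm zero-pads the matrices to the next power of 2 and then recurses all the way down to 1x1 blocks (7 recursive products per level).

Matrix multiplication for 52x52 matrices:

Strassen's algorithm requires power-of-2 dimensions. Pad 52x52 to 64x64 (next power of 2).

Standard algorithm: 52^3 = 140608 multiplications
Strassen's algorithm: 7^(log2(64)) = 7^6 = 117649 multiplications
Savings: 140608 - 117649 = 22959 multiplications

Standard: 140608 multiplications (52^3). Strassen: 117649 multiplications (7^6, after padding to 64x64). Strassen reduces 8 recursive multiplications to 7 at each level.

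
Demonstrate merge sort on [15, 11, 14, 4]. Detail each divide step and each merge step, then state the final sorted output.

Merge sort trace:

Split: [15, 11, 14, 4] -> [15, 11] and [14, 4]
  Split: [15, 11] -> [15] and [11]
  Merge: [15] + [11] -> [11, 15]
  Split: [14, 4] -> [14] and [4]
  Merge: [14] + [4] -> [4, 14]
Merge: [11, 15] + [4, 14] -> [4, 11, 14, 15]

Final sorted array: [4, 11, 14, 15]

The merge sort proceeds by recursively splitting the array and merging sorted halves.
After all merges, the sorted array is [4, 11, 14, 15].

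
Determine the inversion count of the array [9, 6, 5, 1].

Finding inversions in [9, 6, 5, 1]:

(0, 1): arr[0]=9 > arr[1]=6
(0, 2): arr[0]=9 > arr[2]=5
(0, 3): arr[0]=9 > arr[3]=1
(1, 2): arr[1]=6 > arr[2]=5
(1, 3): arr[1]=6 > arr[3]=1
(2, 3): arr[2]=5 > arr[3]=1

Total inversions: 6

The array has 6 inversion(s): (0,1), (0,2), (0,3), (1,2), (1,3), (2,3). Each pair (i,j) satisfies i < j and arr[i] > arr[j].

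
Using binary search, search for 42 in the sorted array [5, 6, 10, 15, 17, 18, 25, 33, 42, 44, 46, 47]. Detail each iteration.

Binary search for 42 in [5, 6, 10, 15, 17, 18, 25, 33, 42, 44, 46, 47]:

lo=0, hi=11, mid=5, arr[mid]=18 -> 18 < 42, search right half
lo=6, hi=11, mid=8, arr[mid]=42 -> Found target at index 8!

Binary search finds 42 at index 8 after 2 comparisons. The search repeatedly halves the search space by comparing with the middle element.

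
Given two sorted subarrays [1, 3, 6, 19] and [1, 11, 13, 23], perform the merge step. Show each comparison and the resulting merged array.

Merging process:

Compare 1 vs 1: take 1 from left. Merged: [1]
Compare 3 vs 1: take 1 from right. Merged: [1, 1]
Compare 3 vs 11: take 3 from left. Merged: [1, 1, 3]
Compare 6 vs 11: take 6 from left. Merged: [1, 1, 3, 6]
Compare 19 vs 11: take 11 from right. Merged: [1, 1, 3, 6, 11]
Compare 19 vs 13: take 13 from right. Merged: [1, 1, 3, 6, 11, 13]
Compare 19 vs 23: take 19 from left. Merged: [1, 1, 3, 6, 11, 13, 19]
Append remaining from right: [23]. Merged: [1, 1, 3, 6, 11, 13, 19, 23]

Final merged array: [1, 1, 3, 6, 11, 13, 19, 23]
Total comparisons: 7

The merged array is [1, 1, 3, 6, 11, 13, 19, 23], requiring 7 comparisons. The merge step runs in O(n) time where n is the total number of elements.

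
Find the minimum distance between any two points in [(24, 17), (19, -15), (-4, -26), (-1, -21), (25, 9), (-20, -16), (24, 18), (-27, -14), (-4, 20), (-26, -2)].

Computing all pairwise distances among 10 points:

d((24, 17), (19, -15)) = 32.3883
d((24, 17), (-4, -26)) = 51.3128
d((24, 17), (-1, -21)) = 45.4863
d((24, 17), (25, 9)) = 8.0623
d((24, 17), (-20, -16)) = 55.0
d((24, 17), (24, 18)) = 1.0 <-- minimum
d((24, 17), (-27, -14)) = 59.6825
d((24, 17), (-4, 20)) = 28.1603
d((24, 17), (-26, -2)) = 53.4883
d((19, -15), (-4, -26)) = 25.4951
d((19, -15), (-1, -21)) = 20.8806
d((19, -15), (25, 9)) = 24.7386
d((19, -15), (-20, -16)) = 39.0128
d((19, -15), (24, 18)) = 33.3766
d((19, -15), (-27, -14)) = 46.0109
d((19, -15), (-4, 20)) = 41.8808
d((19, -15), (-26, -2)) = 46.8402
d((-4, -26), (-1, -21)) = 5.831
d((-4, -26), (25, 9)) = 45.4533
d((-4, -26), (-20, -16)) = 18.868
d((-4, -26), (24, 18)) = 52.1536
d((-4, -26), (-27, -14)) = 25.9422
d((-4, -26), (-4, 20)) = 46.0
d((-4, -26), (-26, -2)) = 32.5576
d((-1, -21), (25, 9)) = 39.6989
d((-1, -21), (-20, -16)) = 19.6469
d((-1, -21), (24, 18)) = 46.3249
d((-1, -21), (-27, -14)) = 26.9258
d((-1, -21), (-4, 20)) = 41.1096
d((-1, -21), (-26, -2)) = 31.4006
d((25, 9), (-20, -16)) = 51.4782
d((25, 9), (24, 18)) = 9.0554
d((25, 9), (-27, -14)) = 56.8595
d((25, 9), (-4, 20)) = 31.0161
d((25, 9), (-26, -2)) = 52.1728
d((-20, -16), (24, 18)) = 55.6058
d((-20, -16), (-27, -14)) = 7.2801
d((-20, -16), (-4, 20)) = 39.3954
d((-20, -16), (-26, -2)) = 15.2315
d((24, 18), (-27, -14)) = 60.208
d((24, 18), (-4, 20)) = 28.0713
d((24, 18), (-26, -2)) = 53.8516
d((-27, -14), (-4, 20)) = 41.0488
d((-27, -14), (-26, -2)) = 12.0416
d((-4, 20), (-26, -2)) = 31.1127

Closest pair: (24, 17) and (24, 18) with distance 1.0

The closest pair is (24, 17) and (24, 18) with Euclidean distance 1.0. For 10 points, brute-force pairwise comparison is shown above. For large n, the divide-and-conquer algorithm (sort by x, recurse on halves, check the dividing strip) achieves O(n log n).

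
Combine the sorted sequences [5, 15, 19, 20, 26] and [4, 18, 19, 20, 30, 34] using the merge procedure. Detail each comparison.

Merging process:

Compare 5 vs 4: take 4 from right. Merged: [4]
Compare 5 vs 18: take 5 from left. Merged: [4, 5]
Compare 15 vs 18: take 15 from left. Merged: [4, 5, 15]
Compare 19 vs 18: take 18 from right. Merged: [4, 5, 15, 18]
Compare 19 vs 19: take 19 from left. Merged: [4, 5, 15, 18, 19]
Compare 20 vs 19: take 19 from right. Merged: [4, 5, 15, 18, 19, 19]
Compare 20 vs 20: take 20 from left. Merged: [4, 5, 15, 18, 19, 19, 20]
Compare 26 vs 20: take 20 from right. Merged: [4, 5, 15, 18, 19, 19, 20, 20]
Compare 26 vs 30: take 26 from left. Merged: [4, 5, 15, 18, 19, 19, 20, 20, 26]
Append remaining from right: [30, 34]. Merged: [4, 5, 15, 18, 19, 19, 20, 20, 26, 30, 34]

Final merged array: [4, 5, 15, 18, 19, 19, 20, 20, 26, 30, 34]
Total comparisons: 9

The merged array is [4, 5, 15, 18, 19, 19, 20, 20, 26, 30, 34], requiring 9 comparisons. The merge step runs in O(n) time where n is the total number of elements.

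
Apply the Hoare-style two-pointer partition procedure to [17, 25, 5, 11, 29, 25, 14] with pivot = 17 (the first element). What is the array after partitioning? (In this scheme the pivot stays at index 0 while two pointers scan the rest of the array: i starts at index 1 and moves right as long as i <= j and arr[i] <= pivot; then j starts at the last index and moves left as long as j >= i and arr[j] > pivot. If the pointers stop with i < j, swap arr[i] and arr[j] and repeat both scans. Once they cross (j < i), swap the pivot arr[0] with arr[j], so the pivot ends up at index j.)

Hoare-style two-pointer partition with pivot = 17:

Initial array: [17, 25, 5, 11, 29, 25, 14]

Pointers start at i = 1, j = 6.
i stops at index 1 (arr[1]=25 > 17), j stops at index 6 (arr[6]=14 <= 17): swap arr[1] and arr[6], array becomes [17, 14, 5, 11, 29, 25, 25]
i ends at 4, j ends at 3: the pointers have crossed (j < i), so scanning stops.

Swap pivot arr[0] with arr[3] to place pivot at position 3: [11, 14, 5, 17, 29, 25, 25]
Pivot position: 3

After partitioning with pivot 17, the array becomes [11, 14, 5, 17, 29, 25, 25]. The pivot is placed at index 3. All elements to the left of the pivot are <= 17, and all elements to the right are > 17.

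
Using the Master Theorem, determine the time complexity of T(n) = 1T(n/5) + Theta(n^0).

Master Theorem for T(n) = 1T(n/5) + O(n^0):

a = 1, b = 5, c = 0
log_b(a) = log_5(1) = 0.0000

Case 2: c = 0 = log_5(1) = 0.0000
T(n) = O(n^0 log n) = O(log n)

For T(n) = 1T(n/5) + O(n^0): log_5(1) = 0.0000. This is Case 2 of the Master Theorem (c = log_b(a), equal work at all levels), giving O(log n).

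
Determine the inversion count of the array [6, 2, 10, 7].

Finding inversions in [6, 2, 10, 7]:

(0, 1): arr[0]=6 > arr[1]=2
(2, 3): arr[2]=10 > arr[3]=7

Total inversions: 2

The array has 2 inversion(s): (0,1), (2,3). Each pair (i,j) satisfies i < j and arr[i] > arr[j].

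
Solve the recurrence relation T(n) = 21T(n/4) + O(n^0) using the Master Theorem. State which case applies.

Master Theorem for T(n) = 21T(n/4) + O(n^0):

a = 21, b = 4, c = 0
log_b(a) = log_4(21) = 2.1962

Case 1: c = 0 < log_4(21) = 2.1962
T(n) = O(n^(log_4 21))

For T(n) = 21T(n/4) + O(n^0): log_4(21) = 2.1962. This is Case 1 of the Master Theorem (c < log_b(a), work dominated by leaves), giving O(n^(log_4 21)).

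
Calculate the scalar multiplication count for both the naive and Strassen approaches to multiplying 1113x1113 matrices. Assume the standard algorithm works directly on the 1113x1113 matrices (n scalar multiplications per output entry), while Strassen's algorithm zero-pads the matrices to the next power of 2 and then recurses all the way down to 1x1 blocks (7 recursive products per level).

Matrix multiplication for 1113x1113 matrices:

Strassen's algorithm requires power-of-2 dimensions. Pad 1113x1113 to 2048x2048 (next power of 2).

Standard algorithm: 1113^3 = 1378749897 multiplications
Strassen's algorithm: 7^(log2(2048)) = 7^11 = 1977326743 multiplications
Difference: 1378749897 - 1977326743 = -598576846 (Strassen uses MORE here due to padding overhead — for small or just-over-power-of-2 n, padding can outweigh the per-level savings)

Standard: 1378749897 multiplications (1113^3). Strassen: 1977326743 multiplications (7^11, after padding to 2048x2048). Strassen reduces 8 recursive multiplications to 7 at each level.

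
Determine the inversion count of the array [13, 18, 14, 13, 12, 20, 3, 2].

Finding inversions in [13, 18, 14, 13, 12, 20, 3, 2]:

(0, 4): arr[0]=13 > arr[4]=12
(0, 6): arr[0]=13 > arr[6]=3
(0, 7): arr[0]=13 > arr[7]=2
(1, 2): arr[1]=18 > arr[2]=14
(1, 3): arr[1]=18 > arr[3]=13
(1, 4): arr[1]=18 > arr[4]=12
(1, 6): arr[1]=18 > arr[6]=3
(1, 7): arr[1]=18 > arr[7]=2
(2, 3): arr[2]=14 > arr[3]=13
(2, 4): arr[2]=14 > arr[4]=12
(2, 6): arr[2]=14 > arr[6]=3
(2, 7): arr[2]=14 > arr[7]=2
(3, 4): arr[3]=13 > arr[4]=12
(3, 6): arr[3]=13 > arr[6]=3
(3, 7): arr[3]=13 > arr[7]=2
(4, 6): arr[4]=12 > arr[6]=3
(4, 7): arr[4]=12 > arr[7]=2
(5, 6): arr[5]=20 > arr[6]=3
(5, 7): arr[5]=20 > arr[7]=2
(6, 7): arr[6]=3 > arr[7]=2

Total inversions: 20

The array has 20 inversion(s): (0,4), (0,6), (0,7), (1,2), (1,3), (1,4), (1,6), (1,7), (2,3), (2,4), (2,6), (2,7), (3,4), (3,6), (3,7), (4,6), (4,7), (5,6), (5,7), (6,7). Each pair (i,j) satisfies i < j and arr[i] > arr[j].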